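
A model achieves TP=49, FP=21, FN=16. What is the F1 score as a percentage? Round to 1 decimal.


Precision = TP / (TP + FP) = 49 / 70 = 0.7
Recall = TP / (TP + FN) = 49 / 65 = 0.7538
F1 = 2 * P * R / (P + R)
= 2 * 0.7 * 0.7538 / (0.7 + 0.7538)
= 1.0554 / 1.4538
= 0.7259
As percentage: 72.6%

72.6


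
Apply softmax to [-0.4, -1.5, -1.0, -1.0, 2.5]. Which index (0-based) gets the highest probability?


Softmax is a monotonic transformation, so it preserves the argmax.
We need to find the index of the maximum logit.
Index 0: -0.4
Index 1: -1.5
Index 2: -1.0
Index 3: -1.0
Index 4: 2.5
Maximum logit = 2.5 at index 4

4


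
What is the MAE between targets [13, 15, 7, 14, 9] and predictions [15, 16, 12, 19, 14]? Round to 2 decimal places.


Absolute errors: [2, 1, 5, 5, 5]
Sum of absolute errors = 18
MAE = 18 / 5 = 3.60

3.60


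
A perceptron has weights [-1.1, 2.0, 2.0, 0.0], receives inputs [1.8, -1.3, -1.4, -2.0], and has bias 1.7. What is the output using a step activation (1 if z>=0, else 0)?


z = w . x + b
= -1.1*1.8 + 2.0*-1.3 + 2.0*-1.4 + 0.0*-2.0 + 1.7
= -1.98 + -2.6 + -2.8 + -0.0 + 1.7
= -7.38 + 1.7
= -5.68
Since z = -5.68 < 0, output = 0

0


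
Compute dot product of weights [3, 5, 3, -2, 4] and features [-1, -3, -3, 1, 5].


Element-wise products:
3 * -1 = -3
5 * -3 = -15
3 * -3 = -9
-2 * 1 = -2
4 * 5 = 20
Sum = -3 + -15 + -9 + -2 + 20
= -9

-9


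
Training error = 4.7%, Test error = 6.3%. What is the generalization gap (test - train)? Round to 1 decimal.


Generalization gap = test_error - train_error
= 6.3 - 4.7
= 1.6%
A small gap suggests good generalization.

1.6


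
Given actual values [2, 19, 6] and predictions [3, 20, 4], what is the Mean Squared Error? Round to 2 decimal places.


Differences: [-1, -1, 2]
Squared errors: [1, 1, 4]
Sum of squared errors = 6
MSE = 6 / 3 = 2.00

2.00


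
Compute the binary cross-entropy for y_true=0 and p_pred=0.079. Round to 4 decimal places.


For y=0: Loss = -log(1-p)
= -log(1 - 0.079)
= -log(0.921)
= -(-0.0823)
= 0.0823

0.0823


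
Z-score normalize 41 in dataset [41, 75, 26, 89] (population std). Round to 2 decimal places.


Mean = (41 + 75 + 26 + 89) / 4 = 57.75
Variance = sum((x_i - mean)^2) / n = 640.6875
Std = sqrt(640.6875) = 25.3118
Z = (x - mean) / std
= (41 - 57.75) / 25.3118
= -16.75 / 25.3118
= -0.66

-0.66


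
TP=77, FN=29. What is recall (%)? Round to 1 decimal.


Recall = TP / (TP + FN) * 100
= 77 / (77 + 29)
= 77 / 106
= 0.7264
= 72.6%

72.6


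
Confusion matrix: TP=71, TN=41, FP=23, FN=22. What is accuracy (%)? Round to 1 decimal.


Accuracy = (TP + TN) / (TP + TN + FP + FN) * 100
= (71 + 41) / (71 + 41 + 23 + 22)
= 112 / 157
= 0.7134
= 71.3%

71.3


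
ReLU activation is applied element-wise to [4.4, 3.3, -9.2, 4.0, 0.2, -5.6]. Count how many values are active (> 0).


ReLU(x) = max(0, x) for each element:
ReLU(4.4) = 4.4
ReLU(3.3) = 3.3
ReLU(-9.2) = 0
ReLU(4.0) = 4.0
ReLU(0.2) = 0.2
ReLU(-5.6) = 0
Active neurons (>0): 4

4


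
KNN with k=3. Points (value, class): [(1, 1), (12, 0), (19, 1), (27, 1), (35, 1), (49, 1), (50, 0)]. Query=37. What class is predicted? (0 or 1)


Distances from query 37:
Point 35 (class 1): distance = 2
Point 27 (class 1): distance = 10
Point 49 (class 1): distance = 12
K=3 nearest neighbors: classes = [1, 1, 1]
Votes for class 1: 3 / 3
Majority vote => class 1

1


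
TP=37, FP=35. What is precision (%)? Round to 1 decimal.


Precision = TP / (TP + FP) * 100
= 37 / (37 + 35)
= 37 / 72
= 0.5139
= 51.4%

51.4


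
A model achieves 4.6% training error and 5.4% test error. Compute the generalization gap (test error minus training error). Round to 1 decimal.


Generalization gap = test_error - train_error
= 5.4 - 4.6
= 0.8%
A small gap suggests good generalization.

0.8


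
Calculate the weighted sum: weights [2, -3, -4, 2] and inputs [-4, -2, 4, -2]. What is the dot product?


Element-wise products:
2 * -4 = -8
-3 * -2 = 6
-4 * 4 = -16
2 * -2 = -4
Sum = -8 + 6 + -16 + -4
= -22

-22


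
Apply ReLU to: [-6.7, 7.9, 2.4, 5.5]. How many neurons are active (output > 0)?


ReLU(x) = max(0, x) for each element:
ReLU(-6.7) = 0
ReLU(7.9) = 7.9
ReLU(2.4) = 2.4
ReLU(5.5) = 5.5
Active neurons (>0): 3

3


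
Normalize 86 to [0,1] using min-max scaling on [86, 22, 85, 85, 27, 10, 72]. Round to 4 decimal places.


Min = 10, Max = 86
Range = 86 - 10 = 76
Scaled = (x - min) / (max - min)
= (86 - 10) / 76
= 76 / 76
= 1.0000

1.0000


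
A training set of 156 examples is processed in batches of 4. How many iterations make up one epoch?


Iterations per epoch = dataset_size / batch_size
= 156 / 4
= 39

39


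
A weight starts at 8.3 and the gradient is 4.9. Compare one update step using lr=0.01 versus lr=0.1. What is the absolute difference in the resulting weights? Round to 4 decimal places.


With lr=0.01: w_new = 8.3 - 0.01 * 4.9 = 8.251
With lr=0.1: w_new = 8.3 - 0.1 * 4.9 = 7.81
Absolute difference = |8.251 - 7.81|
= 0.4410

0.4410


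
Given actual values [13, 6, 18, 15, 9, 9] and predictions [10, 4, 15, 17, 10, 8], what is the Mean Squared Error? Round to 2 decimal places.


Differences: [3, 2, 3, -2, -1, 1]
Squared errors: [9, 4, 9, 4, 1, 1]
Sum of squared errors = 28
MSE = 28 / 6 = 4.67

4.67


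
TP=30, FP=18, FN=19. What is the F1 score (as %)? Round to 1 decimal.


Precision = TP / (TP + FP) = 30 / 48 = 0.625
Recall = TP / (TP + FN) = 30 / 49 = 0.6122
F1 = 2 * P * R / (P + R)
= 2 * 0.625 * 0.6122 / (0.625 + 0.6122)
= 0.7653 / 1.2372
= 0.6186
As percentage: 61.9%

61.9


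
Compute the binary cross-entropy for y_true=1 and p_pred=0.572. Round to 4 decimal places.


For y=1: Loss = -log(p)
= -log(0.572)
= -(-0.5586)
= 0.5586

0.5586


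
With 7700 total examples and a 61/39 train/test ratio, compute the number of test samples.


Train samples = 7700 * 61% = 4697
Test samples = 7700 - 4697
= 3003

3003


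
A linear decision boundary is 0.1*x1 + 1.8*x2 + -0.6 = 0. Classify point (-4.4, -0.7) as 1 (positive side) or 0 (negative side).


Compute 0.1 * -4.4 + 1.8 * -0.7 + -0.6
= -0.44 + -1.26 + -0.6
= -2.3
Since -2.3 < 0, the point is on the negative side.

0


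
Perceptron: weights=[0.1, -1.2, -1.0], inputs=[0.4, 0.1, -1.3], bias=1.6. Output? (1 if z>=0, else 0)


z = w . x + b
= 0.1*0.4 + -1.2*0.1 + -1.0*-1.3 + 1.6
= 0.04 + -0.12 + 1.3 + 1.6
= 1.22 + 1.6
= 2.82
Since z = 2.82 >= 0, output = 1

1


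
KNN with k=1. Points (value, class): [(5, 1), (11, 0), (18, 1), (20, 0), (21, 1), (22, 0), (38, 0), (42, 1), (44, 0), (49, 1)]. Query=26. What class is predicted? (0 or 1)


Distances from query 26:
Point 22 (class 0): distance = 4
K=1 nearest neighbors: classes = [0]
Votes for class 1: 0 / 1
Majority vote => class 0

0


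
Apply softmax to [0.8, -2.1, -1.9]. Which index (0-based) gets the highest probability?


Softmax is a monotonic transformation, so it preserves the argmax.
We need to find the index of the maximum logit.
Index 0: 0.8
Index 1: -2.1
Index 2: -1.9
Maximum logit = 0.8 at index 0

0


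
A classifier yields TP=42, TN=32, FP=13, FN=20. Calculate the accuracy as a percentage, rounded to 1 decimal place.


Accuracy = (TP + TN) / (TP + TN + FP + FN) * 100
= (42 + 32) / (42 + 32 + 13 + 20)
= 74 / 107
= 0.6916
= 69.2%

69.2


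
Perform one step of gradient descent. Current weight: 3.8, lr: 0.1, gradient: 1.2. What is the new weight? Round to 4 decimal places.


w_new = w_old - lr * gradient
= 3.8 - 0.1 * 1.2
= 3.8 - (0.12)
= 3.6800

3.6800


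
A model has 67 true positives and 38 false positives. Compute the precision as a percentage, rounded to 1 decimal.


Precision = TP / (TP + FP) * 100
= 67 / (67 + 38)
= 67 / 105
= 0.6381
= 63.8%

63.8


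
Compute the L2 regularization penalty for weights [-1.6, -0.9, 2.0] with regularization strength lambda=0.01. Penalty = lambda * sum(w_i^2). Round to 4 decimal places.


Squaring each weight:
(-1.6)^2 = 2.56
(-0.9)^2 = 0.81
2.0^2 = 4.0
Sum of squares = 7.37
Penalty = 0.01 * 7.37 = 0.0737

0.0737


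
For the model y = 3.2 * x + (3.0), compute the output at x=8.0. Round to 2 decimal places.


y = 3.2 * 8.0 + (3.0)
= 25.6 + (3.0)
= 28.60

28.60


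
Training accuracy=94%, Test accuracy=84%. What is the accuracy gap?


Gap = train_accuracy - test_accuracy
= 94 - 84
= 10%
This moderate gap may indicate mild overfitting.

10


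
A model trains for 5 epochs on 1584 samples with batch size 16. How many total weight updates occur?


Iterations per epoch = 1584 / 16 = 99
Total updates = iterations_per_epoch * epochs
= 99 * 5
= 495

495


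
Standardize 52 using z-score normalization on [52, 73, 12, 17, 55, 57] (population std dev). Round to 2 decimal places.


Mean = (52 + 73 + 12 + 17 + 55 + 57) / 6 = 44.3333
Variance = sum((x_i - mean)^2) / n = 491.2222
Std = sqrt(491.2222) = 22.1635
Z = (x - mean) / std
= (52 - 44.3333) / 22.1635
= 7.6667 / 22.1635
= 0.35

0.35


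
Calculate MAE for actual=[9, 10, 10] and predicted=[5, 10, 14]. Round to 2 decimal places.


Absolute errors: [4, 0, 4]
Sum of absolute errors = 8
MAE = 8 / 3 = 2.67

2.67


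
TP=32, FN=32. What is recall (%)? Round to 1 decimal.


Recall = TP / (TP + FN) * 100
= 32 / (32 + 32)
= 32 / 64
= 0.5
= 50.0%

50.0


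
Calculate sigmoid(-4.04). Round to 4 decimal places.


sigmoid(z) = 1 / (1 + exp(-z))
exp(-(-4.04)) = exp(4.04) = 56.8263
1 + 56.8263 = 57.8263
1 / 57.8263 = 0.0173

0.0173


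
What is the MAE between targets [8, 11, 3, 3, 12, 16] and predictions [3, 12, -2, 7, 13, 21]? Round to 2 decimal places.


Absolute errors: [5, 1, 5, 4, 1, 5]
Sum of absolute errors = 21
MAE = 21 / 6 = 3.50

3.50


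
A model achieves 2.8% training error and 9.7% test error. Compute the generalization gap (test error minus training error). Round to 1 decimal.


Generalization gap = test_error - train_error
= 9.7 - 2.8
= 6.9%
A moderate gap.

6.9


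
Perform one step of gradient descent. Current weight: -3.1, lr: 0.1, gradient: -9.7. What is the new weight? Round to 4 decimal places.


w_new = w_old - lr * gradient
= -3.1 - 0.1 * -9.7
= -3.1 - (-0.97)
= -2.1300

-2.1300


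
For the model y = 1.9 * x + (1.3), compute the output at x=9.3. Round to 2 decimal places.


y = 1.9 * 9.3 + (1.3)
= 17.67 + (1.3)
= 18.97

18.97


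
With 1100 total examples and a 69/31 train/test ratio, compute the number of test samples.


Train samples = 1100 * 69% = 759
Test samples = 1100 - 759
= 341

341


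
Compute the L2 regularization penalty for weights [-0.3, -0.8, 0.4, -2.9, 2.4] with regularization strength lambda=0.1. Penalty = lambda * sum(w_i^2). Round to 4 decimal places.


Squaring each weight:
(-0.3)^2 = 0.09
(-0.8)^2 = 0.64
0.4^2 = 0.16
(-2.9)^2 = 8.41
2.4^2 = 5.76
Sum of squares = 15.06
Penalty = 0.1 * 15.06 = 1.5060

1.5060


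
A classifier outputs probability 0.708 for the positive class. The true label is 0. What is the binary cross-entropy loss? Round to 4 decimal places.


For y=0: Loss = -log(1-p)
= -log(1 - 0.708)
= -log(0.292)
= -(-1.231)
= 1.2310

1.2310


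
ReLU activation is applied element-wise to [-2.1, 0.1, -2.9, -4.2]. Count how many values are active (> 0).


ReLU(x) = max(0, x) for each element:
ReLU(-2.1) = 0
ReLU(0.1) = 0.1
ReLU(-2.9) = 0
ReLU(-4.2) = 0
Active neurons (>0): 1

1


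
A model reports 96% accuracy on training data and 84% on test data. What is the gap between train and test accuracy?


Gap = train_accuracy - test_accuracy
= 96 - 84
= 12%
This gap suggests the model is overfitting.

12


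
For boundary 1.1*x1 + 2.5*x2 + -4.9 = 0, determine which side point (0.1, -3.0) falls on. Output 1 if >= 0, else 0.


Compute 1.1 * 0.1 + 2.5 * -3.0 + -4.9
= 0.11 + -7.5 + -4.9
= -12.29
Since -12.29 < 0, the point is on the negative side.

0


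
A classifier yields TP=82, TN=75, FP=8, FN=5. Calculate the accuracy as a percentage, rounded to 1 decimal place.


Accuracy = (TP + TN) / (TP + TN + FP + FN) * 100
= (82 + 75) / (82 + 75 + 8 + 5)
= 157 / 170
= 0.9235
= 92.4%

92.4


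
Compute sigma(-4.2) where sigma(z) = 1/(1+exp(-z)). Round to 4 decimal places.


sigmoid(z) = 1 / (1 + exp(-z))
exp(-(-4.2)) = exp(4.2) = 66.6863
1 + 66.6863 = 67.6863
1 / 67.6863 = 0.0148

0.0148


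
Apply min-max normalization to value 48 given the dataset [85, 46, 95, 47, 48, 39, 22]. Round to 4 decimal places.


Min = 22, Max = 95
Range = 95 - 22 = 73
Scaled = (x - min) / (max - min)
= (48 - 22) / 73
= 26 / 73
= 0.3562

0.3562


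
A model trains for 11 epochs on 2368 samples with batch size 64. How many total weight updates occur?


Iterations per epoch = 2368 / 64 = 37
Total updates = iterations_per_epoch * epochs
= 37 * 11
= 407

407


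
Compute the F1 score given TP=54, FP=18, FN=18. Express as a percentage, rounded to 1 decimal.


Precision = TP / (TP + FP) = 54 / 72 = 0.75
Recall = TP / (TP + FN) = 54 / 72 = 0.75
F1 = 2 * P * R / (P + R)
= 2 * 0.75 * 0.75 / (0.75 + 0.75)
= 1.125 / 1.5
= 0.75
As percentage: 75.0%

75.0


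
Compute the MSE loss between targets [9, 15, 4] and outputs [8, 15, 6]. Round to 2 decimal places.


Differences: [1, 0, -2]
Squared errors: [1, 0, 4]
Sum of squared errors = 5
MSE = 5 / 3 = 1.67

1.67


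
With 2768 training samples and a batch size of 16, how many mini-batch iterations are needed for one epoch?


Iterations per epoch = dataset_size / batch_size
= 2768 / 16
= 173

173


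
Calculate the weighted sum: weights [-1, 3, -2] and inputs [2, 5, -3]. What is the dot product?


Element-wise products:
-1 * 2 = -2
3 * 5 = 15
-2 * -3 = 6
Sum = -2 + 15 + 6
= 19

19


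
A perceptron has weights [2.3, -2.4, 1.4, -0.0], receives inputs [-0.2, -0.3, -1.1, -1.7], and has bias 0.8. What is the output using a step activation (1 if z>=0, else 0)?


z = w . x + b
= 2.3*-0.2 + -2.4*-0.3 + 1.4*-1.1 + -0.0*-1.7 + 0.8
= -0.46 + 0.72 + -1.54 + 0.0 + 0.8
= -1.28 + 0.8
= -0.48
Since z = -0.48 < 0, output = 0

0


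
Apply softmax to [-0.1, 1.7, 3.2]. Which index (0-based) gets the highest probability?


Softmax is a monotonic transformation, so it preserves the argmax.
We need to find the index of the maximum logit.
Index 0: -0.1
Index 1: 1.7
Index 2: 3.2
Maximum logit = 3.2 at index 2

2


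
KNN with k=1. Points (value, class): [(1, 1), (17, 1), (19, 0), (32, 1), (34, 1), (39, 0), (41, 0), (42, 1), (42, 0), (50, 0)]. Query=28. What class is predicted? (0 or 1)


Distances from query 28:
Point 32 (class 1): distance = 4
K=1 nearest neighbors: classes = [1]
Votes for class 1: 1 / 1
Majority vote => class 1

1


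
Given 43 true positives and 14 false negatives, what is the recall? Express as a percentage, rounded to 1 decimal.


Recall = TP / (TP + FN) * 100
= 43 / (43 + 14)
= 43 / 57
= 0.7544
= 75.4%

75.4


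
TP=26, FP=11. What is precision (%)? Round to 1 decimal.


Precision = TP / (TP + FP) * 100
= 26 / (26 + 11)
= 26 / 37
= 0.7027
= 70.3%

70.3


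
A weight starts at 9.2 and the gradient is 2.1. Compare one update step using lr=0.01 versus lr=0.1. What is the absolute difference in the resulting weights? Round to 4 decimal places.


With lr=0.01: w_new = 9.2 - 0.01 * 2.1 = 9.179
With lr=0.1: w_new = 9.2 - 0.1 * 2.1 = 8.99
Absolute difference = |9.179 - 8.99|
= 0.1890

0.1890


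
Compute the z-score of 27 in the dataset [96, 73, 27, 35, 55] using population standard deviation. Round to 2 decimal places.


Mean = (96 + 73 + 27 + 35 + 55) / 5 = 57.2
Variance = sum((x_i - mean)^2) / n = 632.96
Std = sqrt(632.96) = 25.1587
Z = (x - mean) / std
= (27 - 57.2) / 25.1587
= -30.2 / 25.1587
= -1.20

-1.20


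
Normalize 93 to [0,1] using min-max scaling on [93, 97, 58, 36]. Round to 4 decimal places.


Min = 36, Max = 97
Range = 97 - 36 = 61
Scaled = (x - min) / (max - min)
= (93 - 36) / 61
= 57 / 61
= 0.9344

0.9344


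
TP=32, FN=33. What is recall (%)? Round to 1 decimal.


Recall = TP / (TP + FN) * 100
= 32 / (32 + 33)
= 32 / 65
= 0.4923
= 49.2%

49.2


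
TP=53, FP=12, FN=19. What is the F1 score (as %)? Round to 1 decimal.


Precision = TP / (TP + FP) = 53 / 65 = 0.8154
Recall = TP / (TP + FN) = 53 / 72 = 0.7361
F1 = 2 * P * R / (P + R)
= 2 * 0.8154 * 0.7361 / (0.8154 + 0.7361)
= 1.2004 / 1.5515
= 0.7737
As percentage: 77.4%

77.4


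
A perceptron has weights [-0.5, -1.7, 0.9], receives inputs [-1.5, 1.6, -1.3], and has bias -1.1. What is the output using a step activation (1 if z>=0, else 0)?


z = w . x + b
= -0.5*-1.5 + -1.7*1.6 + 0.9*-1.3 + -1.1
= 0.75 + -2.72 + -1.17 + -1.1
= -3.14 + -1.1
= -4.24
Since z = -4.24 < 0, output = 0

0


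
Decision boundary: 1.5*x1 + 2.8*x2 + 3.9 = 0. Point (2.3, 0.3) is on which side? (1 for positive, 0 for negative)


Compute 1.5 * 2.3 + 2.8 * 0.3 + 3.9
= 3.45 + 0.84 + 3.9
= 8.19
Since 8.19 >= 0, the point is on the positive side.

1


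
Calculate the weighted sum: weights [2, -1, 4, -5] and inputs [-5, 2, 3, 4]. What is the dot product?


Element-wise products:
2 * -5 = -10
-1 * 2 = -2
4 * 3 = 12
-5 * 4 = -20
Sum = -10 + -2 + 12 + -20
= -20

-20


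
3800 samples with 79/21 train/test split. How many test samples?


Train samples = 3800 * 79% = 3002
Test samples = 3800 - 3002
= 798

798


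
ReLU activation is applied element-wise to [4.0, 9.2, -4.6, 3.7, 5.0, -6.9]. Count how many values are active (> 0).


ReLU(x) = max(0, x) for each element:
ReLU(4.0) = 4.0
ReLU(9.2) = 9.2
ReLU(-4.6) = 0
ReLU(3.7) = 3.7
ReLU(5.0) = 5.0
ReLU(-6.9) = 0
Active neurons (>0): 4

4


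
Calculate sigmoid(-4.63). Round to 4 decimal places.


sigmoid(z) = 1 / (1 + exp(-z))
exp(-(-4.63)) = exp(4.63) = 102.5141
1 + 102.5141 = 103.5141
1 / 103.5141 = 0.0097

0.0097


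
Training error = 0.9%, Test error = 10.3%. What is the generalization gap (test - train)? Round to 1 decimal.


Generalization gap = test_error - train_error
= 10.3 - 0.9
= 9.4%
A moderate gap.

9.4


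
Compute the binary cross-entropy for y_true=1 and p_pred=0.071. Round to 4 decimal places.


For y=1: Loss = -log(p)
= -log(0.071)
= -(-2.6451)
= 2.6451

2.6451


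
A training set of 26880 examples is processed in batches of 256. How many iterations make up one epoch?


Iterations per epoch = dataset_size / batch_size
= 26880 / 256
= 105

105


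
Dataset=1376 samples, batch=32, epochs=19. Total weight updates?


Iterations per epoch = 1376 / 32 = 43
Total updates = iterations_per_epoch * epochs
= 43 * 19
= 817

817


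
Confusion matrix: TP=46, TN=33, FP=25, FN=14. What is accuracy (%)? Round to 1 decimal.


Accuracy = (TP + TN) / (TP + TN + FP + FN) * 100
= (46 + 33) / (46 + 33 + 25 + 14)
= 79 / 118
= 0.6695
= 66.9%

66.9


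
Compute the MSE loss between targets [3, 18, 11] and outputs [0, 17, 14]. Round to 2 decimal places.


Differences: [3, 1, -3]
Squared errors: [9, 1, 9]
Sum of squared errors = 19
MSE = 19 / 3 = 6.33

6.33


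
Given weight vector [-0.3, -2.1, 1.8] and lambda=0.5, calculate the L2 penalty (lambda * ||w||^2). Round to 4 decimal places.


Squaring each weight:
(-0.3)^2 = 0.09
(-2.1)^2 = 4.41
1.8^2 = 3.24
Sum of squares = 7.74
Penalty = 0.5 * 7.74 = 3.8700

3.8700


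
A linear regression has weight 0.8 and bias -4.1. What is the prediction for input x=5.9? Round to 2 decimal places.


y = 0.8 * 5.9 + (-4.1)
= 4.72 + (-4.1)
= 0.62

0.62


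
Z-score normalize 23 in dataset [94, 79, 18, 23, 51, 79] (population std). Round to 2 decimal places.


Mean = (94 + 79 + 18 + 23 + 51 + 79) / 6 = 57.3333
Variance = sum((x_i - mean)^2) / n = 841.5556
Std = sqrt(841.5556) = 29.0096
Z = (x - mean) / std
= (23 - 57.3333) / 29.0096
= -34.3333 / 29.0096
= -1.18

-1.18


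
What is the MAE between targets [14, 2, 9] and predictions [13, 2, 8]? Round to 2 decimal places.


Absolute errors: [1, 0, 1]
Sum of absolute errors = 2
MAE = 2 / 3 = 0.67

0.67


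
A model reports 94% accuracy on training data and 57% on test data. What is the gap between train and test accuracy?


Gap = train_accuracy - test_accuracy
= 94 - 57
= 37%
This large gap strongly indicates overfitting.

37


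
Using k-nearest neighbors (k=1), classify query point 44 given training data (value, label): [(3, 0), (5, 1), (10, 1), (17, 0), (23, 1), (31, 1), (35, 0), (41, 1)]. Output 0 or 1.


Distances from query 44:
Point 41 (class 1): distance = 3
K=1 nearest neighbors: classes = [1]
Votes for class 1: 1 / 1
Majority vote => class 1

1


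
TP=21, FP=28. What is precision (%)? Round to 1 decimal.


Precision = TP / (TP + FP) * 100
= 21 / (21 + 28)
= 21 / 49
= 0.4286
= 42.9%

42.9


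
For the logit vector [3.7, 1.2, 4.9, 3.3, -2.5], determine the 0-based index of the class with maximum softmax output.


Softmax is a monotonic transformation, so it preserves the argmax.
We need to find the index of the maximum logit.
Index 0: 3.7
Index 1: 1.2
Index 2: 4.9
Index 3: 3.3
Index 4: -2.5
Maximum logit = 4.9 at index 2

2


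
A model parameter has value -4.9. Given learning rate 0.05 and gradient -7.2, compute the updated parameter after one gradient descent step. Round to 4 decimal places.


w_new = w_old - lr * gradient
= -4.9 - 0.05 * -7.2
= -4.9 - (-0.36)
= -4.5400

-4.5400


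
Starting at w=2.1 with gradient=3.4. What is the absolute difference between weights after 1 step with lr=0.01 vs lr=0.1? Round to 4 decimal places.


With lr=0.01: w_new = 2.1 - 0.01 * 3.4 = 2.066
With lr=0.1: w_new = 2.1 - 0.1 * 3.4 = 1.76
Absolute difference = |2.066 - 1.76|
= 0.3060

0.3060


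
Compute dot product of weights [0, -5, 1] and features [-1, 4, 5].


Element-wise products:
0 * -1 = 0
-5 * 4 = -20
1 * 5 = 5
Sum = 0 + -20 + 5
= -15

-15


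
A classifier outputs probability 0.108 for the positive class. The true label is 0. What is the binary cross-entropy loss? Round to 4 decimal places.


For y=0: Loss = -log(1-p)
= -log(1 - 0.108)
= -log(0.892)
= -(-0.1143)
= 0.1143

0.1143


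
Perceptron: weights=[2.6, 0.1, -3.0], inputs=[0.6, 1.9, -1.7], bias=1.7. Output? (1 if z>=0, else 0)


z = w . x + b
= 2.6*0.6 + 0.1*1.9 + -3.0*-1.7 + 1.7
= 1.56 + 0.19 + 5.1 + 1.7
= 6.85 + 1.7
= 8.55
Since z = 8.55 >= 0, output = 1

1


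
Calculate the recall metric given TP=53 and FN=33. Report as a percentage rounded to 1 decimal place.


Recall = TP / (TP + FN) * 100
= 53 / (53 + 33)
= 53 / 86
= 0.6163
= 61.6%

61.6


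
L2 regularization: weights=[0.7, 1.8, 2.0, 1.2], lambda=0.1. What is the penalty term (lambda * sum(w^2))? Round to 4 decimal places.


Squaring each weight:
0.7^2 = 0.49
1.8^2 = 3.24
2.0^2 = 4.0
1.2^2 = 1.44
Sum of squares = 9.17
Penalty = 0.1 * 9.17 = 0.9170

0.9170


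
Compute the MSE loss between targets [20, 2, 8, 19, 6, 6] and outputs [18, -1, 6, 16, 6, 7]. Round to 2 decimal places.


Differences: [2, 3, 2, 3, 0, -1]
Squared errors: [4, 9, 4, 9, 0, 1]
Sum of squared errors = 27
MSE = 27 / 6 = 4.50

4.50


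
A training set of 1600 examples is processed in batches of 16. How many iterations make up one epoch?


Iterations per epoch = dataset_size / batch_size
= 1600 / 16
= 100

100


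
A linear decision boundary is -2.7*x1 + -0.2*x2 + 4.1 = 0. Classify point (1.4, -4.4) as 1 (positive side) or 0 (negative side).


Compute -2.7 * 1.4 + -0.2 * -4.4 + 4.1
= -3.78 + 0.88 + 4.1
= 1.2
Since 1.2 >= 0, the point is on the positive side.

1


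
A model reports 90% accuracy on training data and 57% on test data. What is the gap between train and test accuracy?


Gap = train_accuracy - test_accuracy
= 90 - 57
= 33%
This large gap strongly indicates overfitting.

33


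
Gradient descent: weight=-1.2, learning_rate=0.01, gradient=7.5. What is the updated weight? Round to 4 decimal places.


w_new = w_old - lr * gradient
= -1.2 - 0.01 * 7.5
= -1.2 - (0.075)
= -1.2750

-1.2750


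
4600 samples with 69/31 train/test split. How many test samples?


Train samples = 4600 * 69% = 3174
Test samples = 4600 - 3174
= 1426

1426


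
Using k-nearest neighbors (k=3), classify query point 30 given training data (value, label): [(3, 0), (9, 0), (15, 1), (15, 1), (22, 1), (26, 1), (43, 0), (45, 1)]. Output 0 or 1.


Distances from query 30:
Point 26 (class 1): distance = 4
Point 22 (class 1): distance = 8
Point 43 (class 0): distance = 13
K=3 nearest neighbors: classes = [1, 1, 0]
Votes for class 1: 2 / 3
Majority vote => class 1

1


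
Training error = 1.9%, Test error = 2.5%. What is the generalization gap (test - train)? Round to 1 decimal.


Generalization gap = test_error - train_error
= 2.5 - 1.9
= 0.6%
A small gap suggests good generalization.

0.6


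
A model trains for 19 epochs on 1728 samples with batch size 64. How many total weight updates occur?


Iterations per epoch = 1728 / 64 = 27
Total updates = iterations_per_epoch * epochs
= 27 * 19
= 513

513


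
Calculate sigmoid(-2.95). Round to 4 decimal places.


sigmoid(z) = 1 / (1 + exp(-z))
exp(-(-2.95)) = exp(2.95) = 19.106
1 + 19.106 = 20.106
1 / 20.106 = 0.0497

0.0497


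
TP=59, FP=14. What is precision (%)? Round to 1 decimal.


Precision = TP / (TP + FP) * 100
= 59 / (59 + 14)
= 59 / 73
= 0.8082
= 80.8%

80.8


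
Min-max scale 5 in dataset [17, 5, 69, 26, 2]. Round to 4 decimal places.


Min = 2, Max = 69
Range = 69 - 2 = 67
Scaled = (x - min) / (max - min)
= (5 - 2) / 67
= 3 / 67
= 0.0448

0.0448


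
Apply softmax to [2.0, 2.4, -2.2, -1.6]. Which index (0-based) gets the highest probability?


Softmax is a monotonic transformation, so it preserves the argmax.
We need to find the index of the maximum logit.
Index 0: 2.0
Index 1: 2.4
Index 2: -2.2
Index 3: -1.6
Maximum logit = 2.4 at index 1

1


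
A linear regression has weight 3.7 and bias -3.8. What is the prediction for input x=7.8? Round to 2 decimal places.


y = 3.7 * 7.8 + (-3.8)
= 28.86 + (-3.8)
= 25.06

25.06


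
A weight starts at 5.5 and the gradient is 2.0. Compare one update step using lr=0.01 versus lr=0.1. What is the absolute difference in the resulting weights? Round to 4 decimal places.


With lr=0.01: w_new = 5.5 - 0.01 * 2.0 = 5.48
With lr=0.1: w_new = 5.5 - 0.1 * 2.0 = 5.3
Absolute difference = |5.48 - 5.3|
= 0.1800

0.1800


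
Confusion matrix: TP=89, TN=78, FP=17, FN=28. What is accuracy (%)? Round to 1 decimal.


Accuracy = (TP + TN) / (TP + TN + FP + FN) * 100
= (89 + 78) / (89 + 78 + 17 + 28)
= 167 / 212
= 0.7877
= 78.8%

78.8


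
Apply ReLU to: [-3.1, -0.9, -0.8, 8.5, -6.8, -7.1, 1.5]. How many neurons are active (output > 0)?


ReLU(x) = max(0, x) for each element:
ReLU(-3.1) = 0
ReLU(-0.9) = 0
ReLU(-0.8) = 0
ReLU(8.5) = 8.5
ReLU(-6.8) = 0
ReLU(-7.1) = 0
ReLU(1.5) = 1.5
Active neurons (>0): 2

2


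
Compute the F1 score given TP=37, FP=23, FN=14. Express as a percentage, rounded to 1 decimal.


Precision = TP / (TP + FP) = 37 / 60 = 0.6167
Recall = TP / (TP + FN) = 37 / 51 = 0.7255
F1 = 2 * P * R / (P + R)
= 2 * 0.6167 * 0.7255 / (0.6167 + 0.7255)
= 0.8948 / 1.3422
= 0.6667
As percentage: 66.7%

66.7


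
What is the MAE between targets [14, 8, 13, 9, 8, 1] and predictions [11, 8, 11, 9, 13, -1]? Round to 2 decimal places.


Absolute errors: [3, 0, 2, 0, 5, 2]
Sum of absolute errors = 12
MAE = 12 / 6 = 2.00

2.00


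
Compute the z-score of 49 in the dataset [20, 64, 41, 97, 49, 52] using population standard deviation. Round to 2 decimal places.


Mean = (20 + 64 + 41 + 97 + 49 + 52) / 6 = 53.8333
Variance = sum((x_i - mean)^2) / n = 550.4722
Std = sqrt(550.4722) = 23.4621
Z = (x - mean) / std
= (49 - 53.8333) / 23.4621
= -4.8333 / 23.4621
= -0.21

-0.21


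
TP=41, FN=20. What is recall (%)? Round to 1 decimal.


Recall = TP / (TP + FN) * 100
= 41 / (41 + 20)
= 41 / 61
= 0.6721
= 67.2%

67.2


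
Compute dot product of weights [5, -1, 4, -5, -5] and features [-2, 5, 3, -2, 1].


Element-wise products:
5 * -2 = -10
-1 * 5 = -5
4 * 3 = 12
-5 * -2 = 10
-5 * 1 = -5
Sum = -10 + -5 + 12 + 10 + -5
= 2

2


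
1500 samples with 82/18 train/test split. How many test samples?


Train samples = 1500 * 82% = 1230
Test samples = 1500 - 1230
= 270

270


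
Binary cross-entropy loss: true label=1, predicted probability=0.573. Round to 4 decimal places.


For y=1: Loss = -log(p)
= -log(0.573)
= -(-0.5569)
= 0.5569

0.5569


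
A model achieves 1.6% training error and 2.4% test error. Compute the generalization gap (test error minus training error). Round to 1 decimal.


Generalization gap = test_error - train_error
= 2.4 - 1.6
= 0.8%
A small gap suggests good generalization.

0.8


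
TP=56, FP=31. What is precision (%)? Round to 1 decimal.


Precision = TP / (TP + FP) * 100
= 56 / (56 + 31)
= 56 / 87
= 0.6437
= 64.4%

64.4


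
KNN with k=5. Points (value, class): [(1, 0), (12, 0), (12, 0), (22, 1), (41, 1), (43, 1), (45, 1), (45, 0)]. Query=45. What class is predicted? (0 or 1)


Distances from query 45:
Point 45 (class 0): distance = 0
Point 45 (class 1): distance = 0
Point 43 (class 1): distance = 2
Point 41 (class 1): distance = 4
Point 22 (class 1): distance = 23
K=5 nearest neighbors: classes = [0, 1, 1, 1, 1]
Votes for class 1: 4 / 5
Majority vote => class 1

1


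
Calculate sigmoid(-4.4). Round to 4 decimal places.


sigmoid(z) = 1 / (1 + exp(-z))
exp(-(-4.4)) = exp(4.4) = 81.4509
1 + 81.4509 = 82.4509
1 / 82.4509 = 0.0121

0.0121


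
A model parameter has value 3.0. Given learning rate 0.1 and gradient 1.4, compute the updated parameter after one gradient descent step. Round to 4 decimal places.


w_new = w_old - lr * gradient
= 3.0 - 0.1 * 1.4
= 3.0 - (0.14)
= 2.8600

2.8600


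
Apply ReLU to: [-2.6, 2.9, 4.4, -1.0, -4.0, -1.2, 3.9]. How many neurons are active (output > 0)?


ReLU(x) = max(0, x) for each element:
ReLU(-2.6) = 0
ReLU(2.9) = 2.9
ReLU(4.4) = 4.4
ReLU(-1.0) = 0
ReLU(-4.0) = 0
ReLU(-1.2) = 0
ReLU(3.9) = 3.9
Active neurons (>0): 3

3


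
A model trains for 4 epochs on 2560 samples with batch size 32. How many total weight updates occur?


Iterations per epoch = 2560 / 32 = 80
Total updates = iterations_per_epoch * epochs
= 80 * 4
= 320

320


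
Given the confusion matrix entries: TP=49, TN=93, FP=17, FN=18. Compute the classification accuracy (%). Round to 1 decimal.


Accuracy = (TP + TN) / (TP + TN + FP + FN) * 100
= (49 + 93) / (49 + 93 + 17 + 18)
= 142 / 177
= 0.8023
= 80.2%

80.2


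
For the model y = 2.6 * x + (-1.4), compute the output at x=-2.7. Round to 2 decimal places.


y = 2.6 * -2.7 + (-1.4)
= -7.02 + (-1.4)
= -8.42

-8.42


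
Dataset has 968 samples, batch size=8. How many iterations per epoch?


Iterations per epoch = dataset_size / batch_size
= 968 / 8
= 121

121


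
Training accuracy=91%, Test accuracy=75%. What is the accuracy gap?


Gap = train_accuracy - test_accuracy
= 91 - 75
= 16%
This gap suggests the model is overfitting.

16


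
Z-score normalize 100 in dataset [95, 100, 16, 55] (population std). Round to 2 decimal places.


Mean = (95 + 100 + 16 + 55) / 4 = 66.5
Variance = sum((x_i - mean)^2) / n = 1154.25
Std = sqrt(1154.25) = 33.9743
Z = (x - mean) / std
= (100 - 66.5) / 33.9743
= 33.5 / 33.9743
= 0.99

0.99


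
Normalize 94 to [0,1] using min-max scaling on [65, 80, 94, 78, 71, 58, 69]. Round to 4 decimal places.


Min = 58, Max = 94
Range = 94 - 58 = 36
Scaled = (x - min) / (max - min)
= (94 - 58) / 36
= 36 / 36
= 1.0000

1.0000


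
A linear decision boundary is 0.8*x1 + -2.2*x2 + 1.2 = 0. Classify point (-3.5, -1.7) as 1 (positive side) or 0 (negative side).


Compute 0.8 * -3.5 + -2.2 * -1.7 + 1.2
= -2.8 + 3.74 + 1.2
= 2.14
Since 2.14 >= 0, the point is on the positive side.

1


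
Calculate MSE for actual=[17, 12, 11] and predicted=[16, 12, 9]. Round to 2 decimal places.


Differences: [1, 0, 2]
Squared errors: [1, 0, 4]
Sum of squared errors = 5
MSE = 5 / 3 = 1.67

1.67


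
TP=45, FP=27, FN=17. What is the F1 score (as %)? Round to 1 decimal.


Precision = TP / (TP + FP) = 45 / 72 = 0.625
Recall = TP / (TP + FN) = 45 / 62 = 0.7258
F1 = 2 * P * R / (P + R)
= 2 * 0.625 * 0.7258 / (0.625 + 0.7258)
= 0.9073 / 1.3508
= 0.6716
As percentage: 67.2%

67.2


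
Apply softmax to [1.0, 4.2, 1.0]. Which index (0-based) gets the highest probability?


Softmax is a monotonic transformation, so it preserves the argmax.
We need to find the index of the maximum logit.
Index 0: 1.0
Index 1: 4.2
Index 2: 1.0
Maximum logit = 4.2 at index 1

1


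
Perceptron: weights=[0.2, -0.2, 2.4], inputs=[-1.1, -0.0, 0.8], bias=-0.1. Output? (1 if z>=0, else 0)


z = w . x + b
= 0.2*-1.1 + -0.2*-0.0 + 2.4*0.8 + -0.1
= -0.22 + 0.0 + 1.92 + -0.1
= 1.7 + -0.1
= 1.6
Since z = 1.6 >= 0, output = 1

1


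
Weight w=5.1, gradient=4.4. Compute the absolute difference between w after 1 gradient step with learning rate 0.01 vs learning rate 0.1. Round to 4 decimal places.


With lr=0.01: w_new = 5.1 - 0.01 * 4.4 = 5.056
With lr=0.1: w_new = 5.1 - 0.1 * 4.4 = 4.66
Absolute difference = |5.056 - 4.66|
= 0.3960

0.3960


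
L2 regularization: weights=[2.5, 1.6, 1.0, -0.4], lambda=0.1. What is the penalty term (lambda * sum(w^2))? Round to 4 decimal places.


Squaring each weight:
2.5^2 = 6.25
1.6^2 = 2.56
1.0^2 = 1.0
(-0.4)^2 = 0.16
Sum of squares = 9.97
Penalty = 0.1 * 9.97 = 0.9970

0.9970


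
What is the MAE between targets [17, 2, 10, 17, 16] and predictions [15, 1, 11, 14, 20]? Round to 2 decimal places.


Absolute errors: [2, 1, 1, 3, 4]
Sum of absolute errors = 11
MAE = 11 / 5 = 2.20

2.20


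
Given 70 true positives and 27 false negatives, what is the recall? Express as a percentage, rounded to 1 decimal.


Recall = TP / (TP + FN) * 100
= 70 / (70 + 27)
= 70 / 97
= 0.7216
= 72.2%

72.2


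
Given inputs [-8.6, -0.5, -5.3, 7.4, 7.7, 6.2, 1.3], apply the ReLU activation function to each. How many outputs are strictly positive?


ReLU(x) = max(0, x) for each element:
ReLU(-8.6) = 0
ReLU(-0.5) = 0
ReLU(-5.3) = 0
ReLU(7.4) = 7.4
ReLU(7.7) = 7.7
ReLU(6.2) = 6.2
ReLU(1.3) = 1.3
Active neurons (>0): 4

4


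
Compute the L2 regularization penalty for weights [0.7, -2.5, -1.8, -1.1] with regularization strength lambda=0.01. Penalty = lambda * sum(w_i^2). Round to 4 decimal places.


Squaring each weight:
0.7^2 = 0.49
(-2.5)^2 = 6.25
(-1.8)^2 = 3.24
(-1.1)^2 = 1.21
Sum of squares = 11.19
Penalty = 0.01 * 11.19 = 0.1119

0.1119


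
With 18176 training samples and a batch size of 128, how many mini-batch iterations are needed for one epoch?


Iterations per epoch = dataset_size / batch_size
= 18176 / 128
= 142

142


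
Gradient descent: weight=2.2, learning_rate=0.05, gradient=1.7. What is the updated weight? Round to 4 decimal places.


w_new = w_old - lr * gradient
= 2.2 - 0.05 * 1.7
= 2.2 - (0.085)
= 2.1150

2.1150


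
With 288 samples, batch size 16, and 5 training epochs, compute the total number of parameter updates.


Iterations per epoch = 288 / 16 = 18
Total updates = iterations_per_epoch * epochs
= 18 * 5
= 90

90


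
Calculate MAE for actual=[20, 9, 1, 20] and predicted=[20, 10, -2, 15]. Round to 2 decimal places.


Absolute errors: [0, 1, 3, 5]
Sum of absolute errors = 9
MAE = 9 / 4 = 2.25

2.25


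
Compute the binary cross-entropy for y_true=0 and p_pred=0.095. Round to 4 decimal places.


For y=0: Loss = -log(1-p)
= -log(1 - 0.095)
= -log(0.905)
= -(-0.0998)
= 0.0998

0.0998


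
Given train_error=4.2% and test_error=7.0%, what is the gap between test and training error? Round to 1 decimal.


Generalization gap = test_error - train_error
= 7.0 - 4.2
= 2.8%
A moderate gap.

2.8


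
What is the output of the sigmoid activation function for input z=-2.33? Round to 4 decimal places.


sigmoid(z) = 1 / (1 + exp(-z))
exp(-(-2.33)) = exp(2.33) = 10.2779
1 + 10.2779 = 11.2779
1 / 11.2779 = 0.0887

0.0887


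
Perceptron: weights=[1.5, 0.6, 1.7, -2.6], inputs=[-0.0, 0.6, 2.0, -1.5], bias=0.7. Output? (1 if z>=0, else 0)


z = w . x + b
= 1.5*-0.0 + 0.6*0.6 + 1.7*2.0 + -2.6*-1.5 + 0.7
= -0.0 + 0.36 + 3.4 + 3.9 + 0.7
= 7.66 + 0.7
= 8.36
Since z = 8.36 >= 0, output = 1

1


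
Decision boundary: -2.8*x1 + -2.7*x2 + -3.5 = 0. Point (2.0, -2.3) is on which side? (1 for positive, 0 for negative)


Compute -2.8 * 2.0 + -2.7 * -2.3 + -3.5
= -5.6 + 6.21 + -3.5
= -2.89
Since -2.89 < 0, the point is on the negative side.

0


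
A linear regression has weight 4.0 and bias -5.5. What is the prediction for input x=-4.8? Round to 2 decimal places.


y = 4.0 * -4.8 + (-5.5)
= -19.2 + (-5.5)
= -24.70

-24.70


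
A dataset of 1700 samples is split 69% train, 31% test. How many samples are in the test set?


Train samples = 1700 * 69% = 1173
Test samples = 1700 - 1173
= 527

527


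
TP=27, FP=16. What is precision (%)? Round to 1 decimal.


Precision = TP / (TP + FP) * 100
= 27 / (27 + 16)
= 27 / 43
= 0.6279
= 62.8%

62.8


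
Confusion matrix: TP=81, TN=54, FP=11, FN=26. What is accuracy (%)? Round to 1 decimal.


Accuracy = (TP + TN) / (TP + TN + FP + FN) * 100
= (81 + 54) / (81 + 54 + 11 + 26)
= 135 / 172
= 0.7849
= 78.5%

78.5


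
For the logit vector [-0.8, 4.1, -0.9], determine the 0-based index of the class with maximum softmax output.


Softmax is a monotonic transformation, so it preserves the argmax.
We need to find the index of the maximum logit.
Index 0: -0.8
Index 1: 4.1
Index 2: -0.9
Maximum logit = 4.1 at index 1

1


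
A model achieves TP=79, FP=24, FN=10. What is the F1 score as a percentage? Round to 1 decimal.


Precision = TP / (TP + FP) = 79 / 103 = 0.767
Recall = TP / (TP + FN) = 79 / 89 = 0.8876
F1 = 2 * P * R / (P + R)
= 2 * 0.767 * 0.8876 / (0.767 + 0.8876)
= 1.3616 / 1.6546
= 0.8229
As percentage: 82.3%

82.3


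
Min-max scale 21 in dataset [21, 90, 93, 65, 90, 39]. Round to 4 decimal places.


Min = 21, Max = 93
Range = 93 - 21 = 72
Scaled = (x - min) / (max - min)
= (21 - 21) / 72
= 0 / 72
= 0.0000

0.0000


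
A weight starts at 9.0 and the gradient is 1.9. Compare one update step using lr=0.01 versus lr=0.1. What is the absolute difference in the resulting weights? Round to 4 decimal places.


With lr=0.01: w_new = 9.0 - 0.01 * 1.9 = 8.981
With lr=0.1: w_new = 9.0 - 0.1 * 1.9 = 8.81
Absolute difference = |8.981 - 8.81|
= 0.1710

0.1710


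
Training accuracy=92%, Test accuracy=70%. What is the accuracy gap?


Gap = train_accuracy - test_accuracy
= 92 - 70
= 22%
This large gap strongly indicates overfitting.

22


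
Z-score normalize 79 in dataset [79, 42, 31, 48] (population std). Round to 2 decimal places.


Mean = (79 + 42 + 31 + 48) / 4 = 50.0
Variance = sum((x_i - mean)^2) / n = 317.5
Std = sqrt(317.5) = 17.8185
Z = (x - mean) / std
= (79 - 50.0) / 17.8185
= 29.0 / 17.8185
= 1.63

1.63


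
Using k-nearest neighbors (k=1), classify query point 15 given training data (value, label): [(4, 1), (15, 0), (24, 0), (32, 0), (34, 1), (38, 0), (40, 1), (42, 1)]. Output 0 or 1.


Distances from query 15:
Point 15 (class 0): distance = 0
K=1 nearest neighbors: classes = [0]
Votes for class 1: 0 / 1
Majority vote => class 0

0


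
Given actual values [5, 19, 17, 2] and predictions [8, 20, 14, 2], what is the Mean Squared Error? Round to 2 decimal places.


Differences: [-3, -1, 3, 0]
Squared errors: [9, 1, 9, 0]
Sum of squared errors = 19
MSE = 19 / 4 = 4.75

4.75


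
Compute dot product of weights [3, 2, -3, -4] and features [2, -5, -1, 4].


Element-wise products:
3 * 2 = 6
2 * -5 = -10
-3 * -1 = 3
-4 * 4 = -16
Sum = 6 + -10 + 3 + -16
= -17

-17


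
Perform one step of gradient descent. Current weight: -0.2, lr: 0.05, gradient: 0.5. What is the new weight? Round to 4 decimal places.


w_new = w_old - lr * gradient
= -0.2 - 0.05 * 0.5
= -0.2 - (0.025)
= -0.2250

-0.2250
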